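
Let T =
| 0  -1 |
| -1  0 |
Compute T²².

[[1, 0], [0, 1]]

T² = I (check: tr T = 0 and det T = -1), so T²² = I since 22 is even.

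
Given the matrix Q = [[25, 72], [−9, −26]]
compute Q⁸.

[[−2039, −6120], [765, 2296]]

tr Q = −1 and det Q = −2, so the characteristic polynomial is λ² − (−1)λ + (−2) with roots −2 and 1.
Eigenvectors give P = [[−8, −3], [3, 1]] with P⁻¹ = [[1, 3], [−3, −8]], and Q = P·diag(−2, 1)·P⁻¹.
Then Q⁸ = P·diag(256, 1)·P⁻¹ = [[−2048, −3], [768, 1]] · [[1, 3], [−3, −8]] = [[−2039, −6120], [765, 2296]].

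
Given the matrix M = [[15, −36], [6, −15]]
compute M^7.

tr M = 0 and det M = −9, so the characteristic polynomial is λ² − (0)λ + (−9) with roots 3 and −3.
Eigenvectors give P = [[3, −2], [1, −1]] with P⁻¹ = [[1, −2], [1, −3]], and M = P·diag(3, −3)·P⁻¹.
Then M^7 = P·diag(2187, −2187)·P⁻¹ = [[6561, 4374], [2187, 2187]] · [[1, −2], [1, −3]] = [[10935, −26244], [4374, −10935]].

[[10935, −26244], [4374, −10935]]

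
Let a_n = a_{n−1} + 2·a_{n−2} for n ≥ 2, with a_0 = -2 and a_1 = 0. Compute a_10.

With companion matrix M = [[1, 2], [1, 0]], [a_n, a_{n−1}]ᵀ = M·[a_{n−1}, a_{n−2}]ᵀ, so [a_10, a_9]ᵀ = M⁹·[a_1, a_0]ᵀ.
M⁹ = [[341, 342], [171, 170]], giving [a_10, a_9]ᵀ = [[-684], [-340]].

-684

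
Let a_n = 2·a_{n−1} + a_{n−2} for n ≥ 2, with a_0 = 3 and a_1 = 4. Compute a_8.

With companion matrix M = [[2, 1], [1, 0]], [a_n, a_{n−1}]ᵀ = M·[a_{n−1}, a_{n−2}]ᵀ, so [a_8, a_7]ᵀ = M⁷·[a_1, a_0]ᵀ.
M⁷ = [[408, 169], [169, 70]], giving [a_8, a_7]ᵀ = [[2139], [886]].

2139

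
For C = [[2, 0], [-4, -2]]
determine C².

[[4, 0], [0, 4]]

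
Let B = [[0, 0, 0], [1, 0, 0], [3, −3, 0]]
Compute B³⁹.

[[0, 0, 0], [0, 0, 0], [0, 0, 0]]

B is strictly triangular, hence nilpotent: B³ = 0, so B³⁹ = 0.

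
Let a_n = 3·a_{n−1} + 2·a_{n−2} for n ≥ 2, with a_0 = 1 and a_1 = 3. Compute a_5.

With companion matrix A = [[3, 2], [1, 0]], [a_n, a_{n−1}]ᵀ = A·[a_{n−1}, a_{n−2}]ᵀ, so [a_5, a_4]ᵀ = A⁴·[a_1, a_0]ᵀ.
A⁴ = [[139, 78], [39, 22]], giving [a_5, a_4]ᵀ = [[495], [139]].

495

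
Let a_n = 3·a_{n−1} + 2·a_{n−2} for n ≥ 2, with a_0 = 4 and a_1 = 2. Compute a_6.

With companion matrix Q = [[3, 2], [1, 0]], [a_n, a_{n−1}]ᵀ = Q·[a_{n−1}, a_{n−2}]ᵀ, so [a_6, a_5]ᵀ = Q⁵·[a_1, a_0]ᵀ.
Q⁵ = [[495, 278], [139, 78]], giving [a_6, a_5]ᵀ = [[2102], [590]].

2102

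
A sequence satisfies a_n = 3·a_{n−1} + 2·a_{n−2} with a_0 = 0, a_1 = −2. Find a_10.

With companion matrix M = [[3, 2], [1, 0]], [a_n, a_{n−1}]ᵀ = M·[a_{n−1}, a_{n−2}]ᵀ, so [a_10, a_9]ᵀ = M⁹·[a_1, a_0]ᵀ.
M⁹ = [[79647, 44726], [22363, 12558]], giving [a_10, a_9]ᵀ = [[−159294], [−44726]].

−159294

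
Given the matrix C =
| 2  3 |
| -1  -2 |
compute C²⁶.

[[1, 0], [0, 1]]

C² = I (check: tr C = 0 and det C = -1), so C²⁶ = I since 26 is even.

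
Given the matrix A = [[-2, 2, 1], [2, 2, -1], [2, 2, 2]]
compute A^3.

A^2 = [[10, 2, -2], [-2, 6, -2], [4, 12, 4]]
A^3 = [[-20, 20, 4], [12, 4, -12], [24, 40, 0]]

[[-20, 20, 4], [12, 4, -12], [24, 40, 0]]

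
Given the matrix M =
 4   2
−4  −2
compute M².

[[8, 4], [−8, −4]]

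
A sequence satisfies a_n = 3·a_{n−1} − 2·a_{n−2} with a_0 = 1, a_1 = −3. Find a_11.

−8187

With companion matrix M = [[3, −2], [1, 0]], [a_n, a_{n−1}]ᵀ = M·[a_{n−1}, a_{n−2}]ᵀ, so [a_11, a_10]ᵀ = M¹⁰·[a_1, a_0]ᵀ.
M¹⁰ = [[2047, −2046], [1023, −1022]], giving [a_11, a_10]ᵀ = [[−8187], [−4091]].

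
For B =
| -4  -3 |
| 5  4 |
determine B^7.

B² = I (check: tr B = 0 and det B = -1), so B^7 = B since 7 is odd.

[[-4, -3], [5, 4]]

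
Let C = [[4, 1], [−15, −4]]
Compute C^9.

[[4, 1], [−15, −4]]

C² = I (check: tr C = 0 and det C = −1), so C^9 = C since 9 is odd.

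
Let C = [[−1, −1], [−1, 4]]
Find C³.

[[1, −14], [−14, 71]]

C² = [[2, −3], [−3, 17]]
C³ = [[1, −14], [−14, 71]]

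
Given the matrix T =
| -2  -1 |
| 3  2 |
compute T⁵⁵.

T² = I (check: tr T = 0 and det T = -1), so T⁵⁵ = T since 55 is odd.

[[-2, -1], [3, 2]]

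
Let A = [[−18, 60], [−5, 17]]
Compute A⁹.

tr A = −1 and det A = −6, so the characteristic polynomial is λ² − (−1)λ + (−6) with roots −3 and 2.
Eigenvectors give P = [[4, 3], [1, 1]] with P⁻¹ = [[1, −3], [−1, 4]], and A = P·diag(−3, 2)·P⁻¹.
Then A⁹ = P·diag(−19683, 512)·P⁻¹ = [[−78732, 1536], [−19683, 512]] · [[1, −3], [−1, 4]] = [[−80268, 242340], [−20195, 61097]].

[[−80268, 242340], [−20195, 61097]]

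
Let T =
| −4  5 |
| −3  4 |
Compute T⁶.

T² = I (check: tr T = 0 and det T = −1), so T⁶ = I since 6 is even.

[[1, 0], [0, 1]]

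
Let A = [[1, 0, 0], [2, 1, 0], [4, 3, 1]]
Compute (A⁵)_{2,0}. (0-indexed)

A = I + N where N = [[0, 0, 0], [2, 0, 0], [4, 3, 0]] is strictly lower-triangular, so N³ = 0.
(I + N)⁵ = I + 5·N + 10·N² = [[1, 0, 0], [10, 1, 0], [80, 15, 1]].

80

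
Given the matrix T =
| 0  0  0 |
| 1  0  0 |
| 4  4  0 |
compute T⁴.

T is strictly triangular, hence nilpotent: T³ = 0, so T⁴ = 0.

[[0, 0, 0], [0, 0, 0], [0, 0, 0]]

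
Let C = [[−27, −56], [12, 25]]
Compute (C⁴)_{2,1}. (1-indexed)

tr C = −2 and det C = −3, so the characteristic polynomial is λ² − (−2)λ + (−3) with roots 1 and −3.
Eigenvectors give P = [[2, −7], [−1, 3]] with P⁻¹ = [[−3, −7], [−1, −2]], and C = P·diag(1, −3)·P⁻¹.
Then C⁴ = P·diag(1, 81)·P⁻¹ = [[2, −567], [−1, 243]] · [[−3, −7], [−1, −2]] = [[561, 1120], [−240, −479]].

−240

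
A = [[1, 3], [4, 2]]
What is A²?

[[13, 9], [12, 16]]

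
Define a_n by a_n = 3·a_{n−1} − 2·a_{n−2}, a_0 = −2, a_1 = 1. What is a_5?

With companion matrix B = [[3, −2], [1, 0]], [a_n, a_{n−1}]ᵀ = B·[a_{n−1}, a_{n−2}]ᵀ, so [a_5, a_4]ᵀ = B⁴·[a_1, a_0]ᵀ.
B⁴ = [[31, −30], [15, −14]], giving [a_5, a_4]ᵀ = [[91], [43]].

91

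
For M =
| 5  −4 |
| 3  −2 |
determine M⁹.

[[2045, −2044], [1533, −1532]]

tr M = 3 and det M = 2, so the characteristic polynomial is λ² − (3)λ + (2) with roots 2 and 1.
Eigenvectors give P = [[4, 1], [3, 1]] with P⁻¹ = [[1, −1], [−3, 4]], and M = P·diag(2, 1)·P⁻¹.
Then M⁹ = P·diag(512, 1)·P⁻¹ = [[2048, 1], [1536, 1]] · [[1, −1], [−3, 4]] = [[2045, −2044], [1533, −1532]].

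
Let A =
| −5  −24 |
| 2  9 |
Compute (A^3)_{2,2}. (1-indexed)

tr A = 4 and det A = 3, so the characteristic polynomial is λ² − (4)λ + (3) with roots 3 and 1.
Eigenvectors give P = [[3, 4], [−1, −1]] with P⁻¹ = [[−1, −4], [1, 3]], and A = P·diag(3, 1)·P⁻¹.
Then A^3 = P·diag(27, 1)·P⁻¹ = [[81, 4], [−27, −1]] · [[−1, −4], [1, 3]] = [[−77, −312], [26, 105]].

105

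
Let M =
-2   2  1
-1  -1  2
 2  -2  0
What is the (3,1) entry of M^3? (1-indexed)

-6

M^2 = [[4, -8, 2], [7, -5, -3], [-2, 6, -2]]
M^3 = [[4, 12, -12], [-15, 25, -3], [-6, -6, 10]]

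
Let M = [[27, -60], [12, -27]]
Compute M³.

[[243, -540], [108, -243]]

tr M = 0 and det M = -9, so the characteristic polynomial is λ² − (0)λ + (-9) with roots 3 and -3.
Eigenvectors give P = [[5, 2], [2, 1]] with P⁻¹ = [[1, -2], [-2, 5]], and M = P·diag(3, -3)·P⁻¹.
Then M³ = P·diag(27, -27)·P⁻¹ = [[135, -54], [54, -27]] · [[1, -2], [-2, 5]] = [[243, -540], [108, -243]].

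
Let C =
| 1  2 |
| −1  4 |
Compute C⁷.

[[−1931, 4118], [−2059, 4246]]

tr C = 5 and det C = 6, so the characteristic polynomial is λ² − (5)λ + (6) with roots 2 and 3.
Eigenvectors give P = [[2, −1], [1, −1]] with P⁻¹ = [[1, −1], [1, −2]], and C = P·diag(2, 3)·P⁻¹.
Then C⁷ = P·diag(128, 2187)·P⁻¹ = [[256, −2187], [128, −2187]] · [[1, −1], [1, −2]] = [[−1931, 4118], [−2059, 4246]].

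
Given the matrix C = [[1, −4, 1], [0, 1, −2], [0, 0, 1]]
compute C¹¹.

C = I + N where N = [[0, −4, 1], [0, 0, −2], [0, 0, 0]] is strictly upper-triangular, so N³ = 0.
(I + N)¹¹ = I + 11·N + 55·N² = [[1, −44, 451], [0, 1, −22], [0, 0, 1]].

[[1, −44, 451], [0, 1, −22], [0, 0, 1]]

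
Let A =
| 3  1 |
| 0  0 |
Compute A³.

[[27, 9], [0, 0]]

A² = [[9, 3], [0, 0]]
A³ = [[27, 9], [0, 0]]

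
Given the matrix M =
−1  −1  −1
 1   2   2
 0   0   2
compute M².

[[0, −1, −3], [1, 3, 7], [0, 0, 4]]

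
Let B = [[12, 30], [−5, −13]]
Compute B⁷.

[[4758, 13890], [−2315, −6817]]

tr B = −1 and det B = −6, so the characteristic polynomial is λ² − (−1)λ + (−6) with roots 2 and −3.
Eigenvectors give P = [[3, 2], [−1, −1]] with P⁻¹ = [[1, 2], [−1, −3]], and B = P·diag(2, −3)·P⁻¹.
Then B⁷ = P·diag(128, −2187)·P⁻¹ = [[384, −4374], [−128, 2187]] · [[1, 2], [−1, −3]] = [[4758, 13890], [−2315, −6817]].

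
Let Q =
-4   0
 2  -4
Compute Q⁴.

[[256, 0], [-512, 256]]

Q² = [[16, 0], [-16, 16]]
Q³ = [[-64, 0], [96, -64]]
Q⁴ = [[256, 0], [-512, 256]]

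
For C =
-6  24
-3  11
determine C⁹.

[[-152856, 460104], [-57513, 173051]]

tr C = 5 and det C = 6, so the characteristic polynomial is λ² − (5)λ + (6) with roots 3 and 2.
Eigenvectors give P = [[-8, 3], [-3, 1]] with P⁻¹ = [[1, -3], [3, -8]], and C = P·diag(3, 2)·P⁻¹.
Then C⁹ = P·diag(19683, 512)·P⁻¹ = [[-157464, 1536], [-59049, 512]] · [[1, -3], [3, -8]] = [[-152856, 460104], [-57513, 173051]].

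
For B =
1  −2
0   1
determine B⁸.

[[1, −16], [0, 1]]

B = I + N where N = [[0, −2], [0, 0]] is strictly upper-triangular, so N² = 0.
(I + N)⁸ = I + 8·N = [[1, −16], [0, 1]].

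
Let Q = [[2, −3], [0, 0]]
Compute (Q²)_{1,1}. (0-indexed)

0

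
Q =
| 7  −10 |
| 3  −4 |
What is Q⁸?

tr Q = 3 and det Q = 2, so the characteristic polynomial is λ² − (3)λ + (2) with roots 2 and 1.
Eigenvectors give P = [[2, 5], [1, 3]] with P⁻¹ = [[3, −5], [−1, 2]], and Q = P·diag(2, 1)·P⁻¹.
Then Q⁸ = P·diag(256, 1)·P⁻¹ = [[512, 5], [256, 3]] · [[3, −5], [−1, 2]] = [[1531, −2550], [765, −1274]].

[[1531, −2550], [765, −1274]]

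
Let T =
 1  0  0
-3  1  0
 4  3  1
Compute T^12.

T = I + N where N = [[0, 0, 0], [-3, 0, 0], [4, 3, 0]] is strictly lower-triangular, so N^3 = 0.
(I + N)^12 = I + 12·N + 66·N^2 = [[1, 0, 0], [-36, 1, 0], [-546, 36, 1]].

[[1, 0, 0], [-36, 1, 0], [-546, 36, 1]]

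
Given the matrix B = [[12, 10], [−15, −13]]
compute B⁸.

tr B = −1 and det B = −6, so the characteristic polynomial is λ² − (−1)λ + (−6) with roots −3 and 2.
Eigenvectors give P = [[−2, −1], [3, 1]] with P⁻¹ = [[1, 1], [−3, −2]], and B = P·diag(−3, 2)·P⁻¹.
Then B⁸ = P·diag(6561, 256)·P⁻¹ = [[−13122, −256], [19683, 256]] · [[1, 1], [−3, −2]] = [[−12354, −12610], [18915, 19171]].

[[−12354, −12610], [18915, 19171]]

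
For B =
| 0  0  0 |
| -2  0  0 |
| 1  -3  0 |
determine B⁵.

[[0, 0, 0], [0, 0, 0], [0, 0, 0]]

B is strictly triangular, hence nilpotent: B³ = 0, so B⁵ = 0.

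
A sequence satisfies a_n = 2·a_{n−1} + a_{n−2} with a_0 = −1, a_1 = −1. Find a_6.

With companion matrix Q = [[2, 1], [1, 0]], [a_n, a_{n−1}]ᵀ = Q·[a_{n−1}, a_{n−2}]ᵀ, so [a_6, a_5]ᵀ = Q⁵·[a_1, a_0]ᵀ.
Q⁵ = [[70, 29], [29, 12]], giving [a_6, a_5]ᵀ = [[−99], [−41]].

−99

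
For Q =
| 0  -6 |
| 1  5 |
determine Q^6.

tr Q = 5 and det Q = 6, so the characteristic polynomial is λ² − (5)λ + (6) with roots 2 and 3.
Eigenvectors give P = [[-3, -2], [1, 1]] with P⁻¹ = [[-1, -2], [1, 3]], and Q = P·diag(2, 3)·P⁻¹.
Then Q^6 = P·diag(64, 729)·P⁻¹ = [[-192, -1458], [64, 729]] · [[-1, -2], [1, 3]] = [[-1266, -3990], [665, 2059]].

[[-1266, -3990], [665, 2059]]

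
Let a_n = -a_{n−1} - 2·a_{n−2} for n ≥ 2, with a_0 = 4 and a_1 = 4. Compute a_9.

With companion matrix C = [[-1, -2], [1, 0]], [a_n, a_{n−1}]ᵀ = C·[a_{n−1}, a_{n−2}]ᵀ, so [a_9, a_8]ᵀ = C⁸·[a_1, a_0]ᵀ.
C⁸ = [[-17, -6], [3, -14]], giving [a_9, a_8]ᵀ = [[-92], [-44]].

-92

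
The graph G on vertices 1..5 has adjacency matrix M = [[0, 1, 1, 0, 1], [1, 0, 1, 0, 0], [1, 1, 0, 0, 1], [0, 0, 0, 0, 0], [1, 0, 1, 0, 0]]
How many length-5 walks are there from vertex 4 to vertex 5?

0

The number of length-5 walks from vertex 4 to vertex 5 is entry (4,5) of M^5, where M is the adjacency matrix.
M^2 = [[3, 1, 2, 0, 1], [1, 2, 1, 0, 2], [2, 1, 3, 0, 1], [0, 0, 0, 0, 0], [1, 2, 1, 0, 2]]
M^3 = [[4, 5, 5, 0, 5], [5, 2, 5, 0, 2], [5, 5, 4, 0, 5], [0, 0, 0, 0, 0], [5, 2, 5, 0, 2]]
M^4 = [[15, 9, 14, 0, 9], [9, 10, 9, 0, 10], [14, 9, 15, 0, 9], [0, 0, 0, 0, 0], [9, 10, 9, 0, 10]]
M^5 = [[32, 29, 33, 0, 29], [29, 18, 29, 0, 18], [33, 29, 32, 0, 29], [0, 0, 0, 0, 0], [29, 18, 29, 0, 18]]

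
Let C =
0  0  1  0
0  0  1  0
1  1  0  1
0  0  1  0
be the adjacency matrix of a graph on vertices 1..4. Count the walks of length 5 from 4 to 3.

9

The number of length-5 walks from vertex 4 to vertex 3 is entry (4,3) of C^5, where C is the adjacency matrix.
C^2 = [[1, 1, 0, 1], [1, 1, 0, 1], [0, 0, 3, 0], [1, 1, 0, 1]]
C^3 = [[0, 0, 3, 0], [0, 0, 3, 0], [3, 3, 0, 3], [0, 0, 3, 0]]
C^4 = [[3, 3, 0, 3], [3, 3, 0, 3], [0, 0, 9, 0], [3, 3, 0, 3]]
C^5 = [[0, 0, 9, 0], [0, 0, 9, 0], [9, 9, 0, 9], [0, 0, 9, 0]]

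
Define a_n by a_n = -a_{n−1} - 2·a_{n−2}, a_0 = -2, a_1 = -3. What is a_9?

With companion matrix C = [[-1, -2], [1, 0]], [a_n, a_{n−1}]ᵀ = C·[a_{n−1}, a_{n−2}]ᵀ, so [a_9, a_8]ᵀ = C⁸·[a_1, a_0]ᵀ.
C⁸ = [[-17, -6], [3, -14]], giving [a_9, a_8]ᵀ = [[63], [19]].

63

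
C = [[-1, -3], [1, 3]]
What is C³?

[[-4, -12], [4, 12]]

C² = [[-2, -6], [2, 6]]
C³ = [[-4, -12], [4, 12]]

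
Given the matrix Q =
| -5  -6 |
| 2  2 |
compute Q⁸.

tr Q = -3 and det Q = 2, so the characteristic polynomial is λ² − (-3)λ + (2) with roots -2 and -1.
Eigenvectors give P = [[-2, -3], [1, 2]] with P⁻¹ = [[-2, -3], [1, 2]], and Q = P·diag(-2, -1)·P⁻¹.
Then Q⁸ = P·diag(256, 1)·P⁻¹ = [[-512, -3], [256, 2]] · [[-2, -3], [1, 2]] = [[1021, 1530], [-510, -764]].

[[1021, 1530], [-510, -764]]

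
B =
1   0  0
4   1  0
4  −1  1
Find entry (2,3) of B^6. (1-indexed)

B = I + N where N = [[0, 0, 0], [4, 0, 0], [4, −1, 0]] is strictly lower-triangular, so N^3 = 0.
(I + N)^6 = I + 6·N + 15·N^2 = [[1, 0, 0], [24, 1, 0], [−36, −6, 1]].

0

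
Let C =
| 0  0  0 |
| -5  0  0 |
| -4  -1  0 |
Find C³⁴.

[[0, 0, 0], [0, 0, 0], [0, 0, 0]]

C is strictly triangular, hence nilpotent: C³ = 0, so C³⁴ = 0.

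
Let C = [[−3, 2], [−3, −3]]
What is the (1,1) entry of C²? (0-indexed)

3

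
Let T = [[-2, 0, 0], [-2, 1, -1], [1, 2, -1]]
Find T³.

[[-8, 0, 0], [0, -1, 1], [13, -2, 1]]

T² = [[4, 0, 0], [1, -1, 0], [-7, 0, -1]]
T³ = [[-8, 0, 0], [0, -1, 1], [13, -2, 1]]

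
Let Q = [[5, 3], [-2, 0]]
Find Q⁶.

tr Q = 5 and det Q = 6, so the characteristic polynomial is λ² − (5)λ + (6) with roots 3 and 2.
Eigenvectors give P = [[-3, 1], [2, -1]] with P⁻¹ = [[-1, -1], [-2, -3]], and Q = P·diag(3, 2)·P⁻¹.
Then Q⁶ = P·diag(729, 64)·P⁻¹ = [[-2187, 64], [1458, -64]] · [[-1, -1], [-2, -3]] = [[2059, 1995], [-1330, -1266]].

[[2059, 1995], [-1330, -1266]]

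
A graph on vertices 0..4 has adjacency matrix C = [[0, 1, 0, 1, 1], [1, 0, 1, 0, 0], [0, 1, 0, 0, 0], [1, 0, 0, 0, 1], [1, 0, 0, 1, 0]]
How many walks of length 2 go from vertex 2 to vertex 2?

The number of length-2 walks from vertex 2 to vertex 2 is entry (2,2) of C², where C is the adjacency matrix.
C² = [[3, 0, 1, 1, 1], [0, 2, 0, 1, 1], [1, 0, 1, 0, 0], [1, 1, 0, 2, 1], [1, 1, 0, 1, 2]]

1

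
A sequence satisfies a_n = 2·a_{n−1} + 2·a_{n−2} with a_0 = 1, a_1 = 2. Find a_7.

With companion matrix Q = [[2, 2], [1, 0]], [a_n, a_{n−1}]ᵀ = Q·[a_{n−1}, a_{n−2}]ᵀ, so [a_7, a_6]ᵀ = Q⁶·[a_1, a_0]ᵀ.
Q⁶ = [[328, 240], [120, 88]], giving [a_7, a_6]ᵀ = [[896], [328]].

896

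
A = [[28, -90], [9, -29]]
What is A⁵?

tr A = -1 and det A = -2, so the characteristic polynomial is λ² − (-1)λ + (-2) with roots -2 and 1.
Eigenvectors give P = [[3, 10], [1, 3]] with P⁻¹ = [[-3, 10], [1, -3]], and A = P·diag(-2, 1)·P⁻¹.
Then A⁵ = P·diag(-32, 1)·P⁻¹ = [[-96, 10], [-32, 3]] · [[-3, 10], [1, -3]] = [[298, -990], [99, -329]].

[[298, -990], [99, -329]]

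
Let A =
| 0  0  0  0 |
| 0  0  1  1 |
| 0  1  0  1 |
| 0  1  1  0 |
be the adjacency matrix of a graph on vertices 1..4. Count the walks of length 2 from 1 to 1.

The number of length-2 walks from vertex 1 to vertex 1 is entry (1,1) of A², where A is the adjacency matrix.
A² = [[0, 0, 0, 0], [0, 2, 1, 1], [0, 1, 2, 1], [0, 1, 1, 2]]

0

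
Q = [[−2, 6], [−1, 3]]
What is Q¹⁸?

Q² = Q (a projection; rank 1, trace 1), so Q¹⁸ = Q.

[[−2, 6], [−1, 3]]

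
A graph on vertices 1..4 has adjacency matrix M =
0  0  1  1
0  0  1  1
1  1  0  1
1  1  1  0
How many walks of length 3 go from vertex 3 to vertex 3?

4

The number of length-3 walks from vertex 3 to vertex 3 is entry (3,3) of M^3, where M is the adjacency matrix.
M^2 = [[2, 2, 1, 1], [2, 2, 1, 1], [1, 1, 3, 2], [1, 1, 2, 3]]
M^3 = [[2, 2, 5, 5], [2, 2, 5, 5], [5, 5, 4, 5], [5, 5, 5, 4]]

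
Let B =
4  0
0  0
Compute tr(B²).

16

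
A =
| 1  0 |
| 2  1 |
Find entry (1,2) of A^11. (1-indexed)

0

A = I + N where N = [[0, 0], [2, 0]] is strictly lower-triangular, so N^2 = 0.
(I + N)^11 = I + 11·N = [[1, 0], [22, 1]].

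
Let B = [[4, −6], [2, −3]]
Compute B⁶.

B² = B (a projection; rank 1, trace 1), so B⁶ = B.

[[4, −6], [2, −3]]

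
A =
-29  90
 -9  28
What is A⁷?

tr A = -1 and det A = -2, so the characteristic polynomial is λ² − (-1)λ + (-2) with roots 1 and -2.
Eigenvectors give P = [[3, 10], [1, 3]] with P⁻¹ = [[-3, 10], [1, -3]], and A = P·diag(1, -2)·P⁻¹.
Then A⁷ = P·diag(1, -128)·P⁻¹ = [[3, -1280], [1, -384]] · [[-3, 10], [1, -3]] = [[-1289, 3870], [-387, 1162]].

[[-1289, 3870], [-387, 1162]]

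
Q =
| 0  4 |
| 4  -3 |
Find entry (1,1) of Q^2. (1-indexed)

16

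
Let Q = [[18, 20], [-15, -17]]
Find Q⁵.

tr Q = 1 and det Q = -6, so the characteristic polynomial is λ² − (1)λ + (-6) with roots 3 and -2.
Eigenvectors give P = [[-4, -1], [3, 1]] with P⁻¹ = [[-1, -1], [3, 4]], and Q = P·diag(3, -2)·P⁻¹.
Then Q⁵ = P·diag(243, -32)·P⁻¹ = [[-972, 32], [729, -32]] · [[-1, -1], [3, 4]] = [[1068, 1100], [-825, -857]].

[[1068, 1100], [-825, -857]]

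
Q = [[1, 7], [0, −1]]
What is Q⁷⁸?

[[1, 0], [0, 1]]

Q² = I (check: tr Q = 0 and det Q = −1), so Q⁷⁸ = I since 78 is even.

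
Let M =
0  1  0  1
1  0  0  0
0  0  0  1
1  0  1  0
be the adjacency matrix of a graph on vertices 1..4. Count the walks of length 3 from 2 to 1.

The number of length-3 walks from vertex 2 to vertex 1 is entry (2,1) of M³, where M is the adjacency matrix.
M² = [[2, 0, 1, 0], [0, 1, 0, 1], [1, 0, 1, 0], [0, 1, 0, 2]]
M³ = [[0, 2, 0, 3], [2, 0, 1, 0], [0, 1, 0, 2], [3, 0, 2, 0]]

2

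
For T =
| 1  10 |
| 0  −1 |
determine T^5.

T² = I (check: tr T = 0 and det T = −1), so T^5 = T since 5 is odd.

[[1, 10], [0, −1]]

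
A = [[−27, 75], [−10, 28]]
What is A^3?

tr A = 1 and det A = −6, so the characteristic polynomial is λ² − (1)λ + (−6) with roots −2 and 3.
Eigenvectors give P = [[−3, −5], [−1, −2]] with P⁻¹ = [[−2, 5], [1, −3]], and A = P·diag(−2, 3)·P⁻¹.
Then A^3 = P·diag(−8, 27)·P⁻¹ = [[24, −135], [8, −54]] · [[−2, 5], [1, −3]] = [[−183, 525], [−70, 202]].

[[−183, 525], [−70, 202]]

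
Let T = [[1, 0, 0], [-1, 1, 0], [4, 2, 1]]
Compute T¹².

[[1, 0, 0], [-12, 1, 0], [-84, 24, 1]]

T = I + N where N = [[0, 0, 0], [-1, 0, 0], [4, 2, 0]] is strictly lower-triangular, so N³ = 0.
(I + N)¹² = I + 12·N + 66·N² = [[1, 0, 0], [-12, 1, 0], [-84, 24, 1]].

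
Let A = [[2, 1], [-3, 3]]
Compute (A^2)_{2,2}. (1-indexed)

6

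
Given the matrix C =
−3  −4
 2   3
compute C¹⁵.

[[−3, −4], [2, 3]]

C² = I (check: tr C = 0 and det C = −1), so C¹⁵ = C since 15 is odd.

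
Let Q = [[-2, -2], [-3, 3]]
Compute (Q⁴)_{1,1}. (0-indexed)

Q² = [[10, -2], [-3, 15]]
Q³ = [[-14, -26], [-39, 51]]
Q⁴ = [[106, -50], [-75, 231]]

231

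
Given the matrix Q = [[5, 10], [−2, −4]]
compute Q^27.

Q² = Q (a projection; rank 1, trace 1), so Q^27 = Q.

[[5, 10], [−2, −4]]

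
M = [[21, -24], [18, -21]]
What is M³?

tr M = 0 and det M = -9, so the characteristic polynomial is λ² − (0)λ + (-9) with roots 3 and -3.
Eigenvectors give P = [[4, -1], [3, -1]] with P⁻¹ = [[1, -1], [3, -4]], and M = P·diag(3, -3)·P⁻¹.
Then M³ = P·diag(27, -27)·P⁻¹ = [[108, 27], [81, 27]] · [[1, -1], [3, -4]] = [[189, -216], [162, -189]].

[[189, -216], [162, -189]]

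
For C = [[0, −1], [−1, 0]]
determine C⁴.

[[1, 0], [0, 1]]

C² = I (check: tr C = 0 and det C = −1), so C⁴ = I since 4 is even.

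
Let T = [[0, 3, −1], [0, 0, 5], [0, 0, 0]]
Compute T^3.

T is strictly triangular, hence nilpotent: T^3 = 0, so T^3 = 0.

[[0, 0, 0], [0, 0, 0], [0, 0, 0]]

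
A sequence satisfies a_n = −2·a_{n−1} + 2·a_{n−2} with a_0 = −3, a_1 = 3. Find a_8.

−4656

With companion matrix C = [[−2, 2], [1, 0]], [a_n, a_{n−1}]ᵀ = C·[a_{n−1}, a_{n−2}]ᵀ, so [a_8, a_7]ᵀ = C⁷·[a_1, a_0]ᵀ.
C⁷ = [[−896, 656], [328, −240]], giving [a_8, a_7]ᵀ = [[−4656], [1704]].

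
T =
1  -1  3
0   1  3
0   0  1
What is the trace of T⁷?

T = I + N where N = [[0, -1, 3], [0, 0, 3], [0, 0, 0]] is strictly upper-triangular, so N³ = 0.
(I + N)⁷ = I + 7·N + 21·N² = [[1, -7, -42], [0, 1, 21], [0, 0, 1]].

3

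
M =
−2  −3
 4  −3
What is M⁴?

[[−236, −165], [220, −291]]

M² = [[−8, 15], [−20, −3]]
M³ = [[76, −21], [28, 69]]
M⁴ = [[−236, −165], [220, −291]]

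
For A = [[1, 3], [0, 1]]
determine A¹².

A = I + N where N = [[0, 3], [0, 0]] is strictly upper-triangular, so N² = 0.
(I + N)¹² = I + 12·N = [[1, 36], [0, 1]].

[[1, 36], [0, 1]]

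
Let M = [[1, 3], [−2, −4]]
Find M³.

[[13, 21], [−14, −22]]

tr M = −3 and det M = 2, so the characteristic polynomial is λ² − (−3)λ + (2) with roots −1 and −2.
Eigenvectors give P = [[3, −1], [−2, 1]] with P⁻¹ = [[1, 1], [2, 3]], and M = P·diag(−1, −2)·P⁻¹.
Then M³ = P·diag(−1, −8)·P⁻¹ = [[−3, 8], [2, −8]] · [[1, 1], [2, 3]] = [[13, 21], [−14, −22]].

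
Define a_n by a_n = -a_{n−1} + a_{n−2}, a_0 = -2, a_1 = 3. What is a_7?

With companion matrix M = [[-1, 1], [1, 0]], [a_n, a_{n−1}]ᵀ = M·[a_{n−1}, a_{n−2}]ᵀ, so [a_7, a_6]ᵀ = M⁶·[a_1, a_0]ᵀ.
M⁶ = [[13, -8], [-8, 5]], giving [a_7, a_6]ᵀ = [[55], [-34]].

55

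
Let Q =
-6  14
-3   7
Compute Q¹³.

Q² = Q (a projection; rank 1, trace 1), so Q¹³ = Q.

[[-6, 14], [-3, 7]]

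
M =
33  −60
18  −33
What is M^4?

[[81, 0], [0, 81]]

tr M = 0 and det M = −9, so the characteristic polynomial is λ² − (0)λ + (−9) with roots 3 and −3.
Eigenvectors give P = [[2, −5], [1, −3]] with P⁻¹ = [[3, −5], [1, −2]], and M = P·diag(3, −3)·P⁻¹.
Then M^4 = P·diag(81, 81)·P⁻¹ = [[162, −405], [81, −243]] · [[3, −5], [1, −2]] = [[81, 0], [0, 81]].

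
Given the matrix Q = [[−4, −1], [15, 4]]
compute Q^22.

[[1, 0], [0, 1]]

Q² = I (check: tr Q = 0 and det Q = −1), so Q^22 = I since 22 is even.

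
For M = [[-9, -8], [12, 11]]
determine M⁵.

[[-489, -488], [732, 731]]

tr M = 2 and det M = -3, so the characteristic polynomial is λ² − (2)λ + (-3) with roots 3 and -1.
Eigenvectors give P = [[-2, -1], [3, 1]] with P⁻¹ = [[1, 1], [-3, -2]], and M = P·diag(3, -1)·P⁻¹.
Then M⁵ = P·diag(243, -1)·P⁻¹ = [[-486, 1], [729, -1]] · [[1, 1], [-3, -2]] = [[-489, -488], [732, 731]].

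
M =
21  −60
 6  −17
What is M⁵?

tr M = 4 and det M = 3, so the characteristic polynomial is λ² − (4)λ + (3) with roots 3 and 1.
Eigenvectors give P = [[10, −3], [3, −1]] with P⁻¹ = [[1, −3], [3, −10]], and M = P·diag(3, 1)·P⁻¹.
Then M⁵ = P·diag(243, 1)·P⁻¹ = [[2430, −3], [729, −1]] · [[1, −3], [3, −10]] = [[2421, −7260], [726, −2177]].

[[2421, −7260], [726, −2177]]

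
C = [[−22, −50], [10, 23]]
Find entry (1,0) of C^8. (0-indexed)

12610

tr C = 1 and det C = −6, so the characteristic polynomial is λ² − (1)λ + (−6) with roots −2 and 3.
Eigenvectors give P = [[5, −2], [−2, 1]] with P⁻¹ = [[1, 2], [2, 5]], and C = P·diag(−2, 3)·P⁻¹.
Then C^8 = P·diag(256, 6561)·P⁻¹ = [[1280, −13122], [−512, 6561]] · [[1, 2], [2, 5]] = [[−24964, −63050], [12610, 31781]].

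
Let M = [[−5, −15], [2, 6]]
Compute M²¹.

[[−5, −15], [2, 6]]

M² = M (a projection; rank 1, trace 1), so M²¹ = M.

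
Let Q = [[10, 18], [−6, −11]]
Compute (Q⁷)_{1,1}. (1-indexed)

388

tr Q = −1 and det Q = −2, so the characteristic polynomial is λ² − (−1)λ + (−2) with roots −2 and 1.
Eigenvectors give P = [[−3, −2], [2, 1]] with P⁻¹ = [[1, 2], [−2, −3]], and Q = P·diag(−2, 1)·P⁻¹.
Then Q⁷ = P·diag(−128, 1)·P⁻¹ = [[384, −2], [−256, 1]] · [[1, 2], [−2, −3]] = [[388, 774], [−258, −515]].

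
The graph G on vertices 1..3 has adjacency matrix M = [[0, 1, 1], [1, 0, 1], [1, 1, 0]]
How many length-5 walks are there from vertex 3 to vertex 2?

11

The number of length-5 walks from vertex 3 to vertex 2 is entry (3,2) of M⁵, where M is the adjacency matrix.
M² = [[2, 1, 1], [1, 2, 1], [1, 1, 2]]
M³ = [[2, 3, 3], [3, 2, 3], [3, 3, 2]]
M⁴ = [[6, 5, 5], [5, 6, 5], [5, 5, 6]]
M⁵ = [[10, 11, 11], [11, 10, 11], [11, 11, 10]]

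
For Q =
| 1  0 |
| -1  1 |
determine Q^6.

[[1, 0], [-6, 1]]

Q = I + N where N = [[0, 0], [-1, 0]] is strictly lower-triangular, so N^2 = 0.
(I + N)^6 = I + 6·N = [[1, 0], [-6, 1]].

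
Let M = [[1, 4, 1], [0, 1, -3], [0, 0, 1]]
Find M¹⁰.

[[1, 40, -530], [0, 1, -30], [0, 0, 1]]

M = I + N where N = [[0, 4, 1], [0, 0, -3], [0, 0, 0]] is strictly upper-triangular, so N³ = 0.
(I + N)¹⁰ = I + 10·N + 45·N² = [[1, 40, -530], [0, 1, -30], [0, 0, 1]].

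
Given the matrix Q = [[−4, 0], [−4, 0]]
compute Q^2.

[[16, 0], [16, 0]]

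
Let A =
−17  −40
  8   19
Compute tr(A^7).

tr A = 2 and det A = −3, so the characteristic polynomial is λ² − (2)λ + (−3) with roots 3 and −1.
Eigenvectors give P = [[−2, 5], [1, −2]] with P⁻¹ = [[2, 5], [1, 2]], and A = P·diag(3, −1)·P⁻¹.
Then A^7 = P·diag(2187, −1)·P⁻¹ = [[−4374, −5], [2187, 2]] · [[2, 5], [1, 2]] = [[−8753, −21880], [4376, 10939]].

2186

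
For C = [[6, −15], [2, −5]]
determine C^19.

C² = C (a projection; rank 1, trace 1), so C^19 = C.

[[6, −15], [2, −5]]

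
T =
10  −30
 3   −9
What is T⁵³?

[[10, −30], [3, −9]]

T² = T (a projection; rank 1, trace 1), so T⁵³ = T.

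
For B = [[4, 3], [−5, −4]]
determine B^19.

[[4, 3], [−5, −4]]

B² = I (check: tr B = 0 and det B = −1), so B^19 = B since 19 is odd.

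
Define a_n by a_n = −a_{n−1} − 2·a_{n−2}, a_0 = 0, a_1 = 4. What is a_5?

With companion matrix M = [[−1, −2], [1, 0]], [a_n, a_{n−1}]ᵀ = M·[a_{n−1}, a_{n−2}]ᵀ, so [a_5, a_4]ᵀ = M⁴·[a_1, a_0]ᵀ.
M⁴ = [[−1, −6], [3, 2]], giving [a_5, a_4]ᵀ = [[−4], [12]].

−4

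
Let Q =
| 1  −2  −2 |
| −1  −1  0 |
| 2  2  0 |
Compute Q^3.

Q^2 = [[−1, −4, −2], [0, 3, 2], [0, −6, −4]]
Q^3 = [[−1, 2, 2], [1, 1, 0], [−2, −2, 0]]

[[−1, 2, 2], [1, 1, 0], [−2, −2, 0]]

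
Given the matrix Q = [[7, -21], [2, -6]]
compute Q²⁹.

Q² = Q (a projection; rank 1, trace 1), so Q²⁹ = Q.

[[7, -21], [2, -6]]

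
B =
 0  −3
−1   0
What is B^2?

[[3, 0], [0, 3]]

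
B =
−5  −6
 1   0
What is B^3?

[[−65, −114], [19, 30]]

tr B = −5 and det B = 6, so the characteristic polynomial is λ² − (−5)λ + (6) with roots −2 and −3.
Eigenvectors give P = [[−2, 3], [1, −1]] with P⁻¹ = [[1, 3], [1, 2]], and B = P·diag(−2, −3)·P⁻¹.
Then B^3 = P·diag(−8, −27)·P⁻¹ = [[16, −81], [−8, 27]] · [[1, 3], [1, 2]] = [[−65, −114], [19, 30]].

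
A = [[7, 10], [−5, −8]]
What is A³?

tr A = −1 and det A = −6, so the characteristic polynomial is λ² − (−1)λ + (−6) with roots 2 and −3.
Eigenvectors give P = [[−2, −1], [1, 1]] with P⁻¹ = [[−1, −1], [1, 2]], and A = P·diag(2, −3)·P⁻¹.
Then A³ = P·diag(8, −27)·P⁻¹ = [[−16, 27], [8, −27]] · [[−1, −1], [1, 2]] = [[43, 70], [−35, −62]].

[[43, 70], [−35, −62]]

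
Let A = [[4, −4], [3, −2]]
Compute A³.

[[−8, 0], [0, −8]]

A² = [[4, −8], [6, −8]]
A³ = [[−8, 0], [0, −8]]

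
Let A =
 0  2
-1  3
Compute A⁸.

[[-254, 510], [-255, 511]]

tr A = 3 and det A = 2, so the characteristic polynomial is λ² − (3)λ + (2) with roots 2 and 1.
Eigenvectors give P = [[1, 2], [1, 1]] with P⁻¹ = [[-1, 2], [1, -1]], and A = P·diag(2, 1)·P⁻¹.
Then A⁸ = P·diag(256, 1)·P⁻¹ = [[256, 2], [256, 1]] · [[-1, 2], [1, -1]] = [[-254, 510], [-255, 511]].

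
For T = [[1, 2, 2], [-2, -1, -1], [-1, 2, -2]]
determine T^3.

[[-9, -22, -6], [12, 5, 9], [13, 2, 2]]

T^2 = [[-5, 4, -4], [1, -5, -1], [-3, -8, 0]]
T^3 = [[-9, -22, -6], [12, 5, 9], [13, 2, 2]]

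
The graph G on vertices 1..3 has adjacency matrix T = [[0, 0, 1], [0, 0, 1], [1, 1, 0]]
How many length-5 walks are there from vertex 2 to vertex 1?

0

The number of length-5 walks from vertex 2 to vertex 1 is entry (2,1) of T⁵, where T is the adjacency matrix.
T² = [[1, 1, 0], [1, 1, 0], [0, 0, 2]]
T³ = [[0, 0, 2], [0, 0, 2], [2, 2, 0]]
T⁴ = [[2, 2, 0], [2, 2, 0], [0, 0, 4]]
T⁵ = [[0, 0, 4], [0, 0, 4], [4, 4, 0]]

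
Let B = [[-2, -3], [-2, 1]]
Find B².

[[10, 3], [2, 7]]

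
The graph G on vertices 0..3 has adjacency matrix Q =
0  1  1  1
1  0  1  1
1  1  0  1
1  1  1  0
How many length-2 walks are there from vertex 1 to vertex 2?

2

The number of length-2 walks from vertex 1 to vertex 2 is entry (1,2) of Q², where Q is the adjacency matrix.
Q² = [[3, 2, 2, 2], [2, 3, 2, 2], [2, 2, 3, 2], [2, 2, 2, 3]]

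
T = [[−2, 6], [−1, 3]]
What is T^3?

[[−2, 6], [−1, 3]]

T² = T (a projection; rank 1, trace 1), so T^3 = T.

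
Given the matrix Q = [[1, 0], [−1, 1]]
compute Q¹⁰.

Q = I + N where N = [[0, 0], [−1, 0]] is strictly lower-triangular, so N² = 0.
(I + N)¹⁰ = I + 10·N = [[1, 0], [−10, 1]].

[[1, 0], [−10, 1]]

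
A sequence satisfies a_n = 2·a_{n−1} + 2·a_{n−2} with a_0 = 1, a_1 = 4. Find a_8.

4240

With companion matrix B = [[2, 2], [1, 0]], [a_n, a_{n−1}]ᵀ = B·[a_{n−1}, a_{n−2}]ᵀ, so [a_8, a_7]ᵀ = B⁷·[a_1, a_0]ᵀ.
B⁷ = [[896, 656], [328, 240]], giving [a_8, a_7]ᵀ = [[4240], [1552]].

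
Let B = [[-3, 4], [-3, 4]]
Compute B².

[[-3, 4], [-3, 4]]

B² = B (a projection; rank 1, trace 1), so B² = B.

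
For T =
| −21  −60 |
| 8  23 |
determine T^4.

tr T = 2 and det T = −3, so the characteristic polynomial is λ² − (2)λ + (−3) with roots −1 and 3.
Eigenvectors give P = [[−3, −5], [1, 2]] with P⁻¹ = [[−2, −5], [1, 3]], and T = P·diag(−1, 3)·P⁻¹.
Then T^4 = P·diag(1, 81)·P⁻¹ = [[−3, −405], [1, 162]] · [[−2, −5], [1, 3]] = [[−399, −1200], [160, 481]].

[[−399, −1200], [160, 481]]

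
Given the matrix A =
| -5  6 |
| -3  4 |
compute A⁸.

tr A = -1 and det A = -2, so the characteristic polynomial is λ² − (-1)λ + (-2) with roots 1 and -2.
Eigenvectors give P = [[1, 2], [1, 1]] with P⁻¹ = [[-1, 2], [1, -1]], and A = P·diag(1, -2)·P⁻¹.
Then A⁸ = P·diag(1, 256)·P⁻¹ = [[1, 512], [1, 256]] · [[-1, 2], [1, -1]] = [[511, -510], [255, -254]].

[[511, -510], [255, -254]]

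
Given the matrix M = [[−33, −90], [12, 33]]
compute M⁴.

[[81, 0], [0, 81]]

tr M = 0 and det M = −9, so the characteristic polynomial is λ² − (0)λ + (−9) with roots −3 and 3.
Eigenvectors give P = [[−3, −5], [1, 2]] with P⁻¹ = [[−2, −5], [1, 3]], and M = P·diag(−3, 3)·P⁻¹.
Then M⁴ = P·diag(81, 81)·P⁻¹ = [[−243, −405], [81, 162]] · [[−2, −5], [1, 3]] = [[81, 0], [0, 81]].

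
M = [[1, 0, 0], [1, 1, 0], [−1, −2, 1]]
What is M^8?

M = I + N where N = [[0, 0, 0], [1, 0, 0], [−1, −2, 0]] is strictly lower-triangular, so N^3 = 0.
(I + N)^8 = I + 8·N + 28·N^2 = [[1, 0, 0], [8, 1, 0], [−64, −16, 1]].

[[1, 0, 0], [8, 1, 0], [−64, −16, 1]]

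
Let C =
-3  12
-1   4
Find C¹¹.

C² = C (a projection; rank 1, trace 1), so C¹¹ = C.

[[-3, 12], [-1, 4]]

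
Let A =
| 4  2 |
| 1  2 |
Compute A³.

[[84, 60], [30, 24]]

A² = [[18, 12], [6, 6]]
A³ = [[84, 60], [30, 24]]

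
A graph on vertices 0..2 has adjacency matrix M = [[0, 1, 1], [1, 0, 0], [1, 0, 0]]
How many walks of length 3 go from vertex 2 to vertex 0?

The number of length-3 walks from vertex 2 to vertex 0 is entry (2,0) of M³, where M is the adjacency matrix.
M² = [[2, 0, 0], [0, 1, 1], [0, 1, 1]]
M³ = [[0, 2, 2], [2, 0, 0], [2, 0, 0]]

2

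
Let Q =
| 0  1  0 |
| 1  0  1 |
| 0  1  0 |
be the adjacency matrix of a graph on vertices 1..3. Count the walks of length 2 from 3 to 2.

0

The number of length-2 walks from vertex 3 to vertex 2 is entry (3,2) of Q^2, where Q is the adjacency matrix.
Q^2 = [[1, 0, 1], [0, 2, 0], [1, 0, 1]]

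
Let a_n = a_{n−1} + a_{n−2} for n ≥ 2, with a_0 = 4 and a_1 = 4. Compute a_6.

52

With companion matrix T = [[1, 1], [1, 0]], [a_n, a_{n−1}]ᵀ = T·[a_{n−1}, a_{n−2}]ᵀ, so [a_6, a_5]ᵀ = T⁵·[a_1, a_0]ᵀ.
T⁵ = [[8, 5], [5, 3]], giving [a_6, a_5]ᵀ = [[52], [32]].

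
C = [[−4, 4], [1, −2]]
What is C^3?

[[−104, 128], [32, −40]]

C^2 = [[20, −24], [−6, 8]]
C^3 = [[−104, 128], [32, −40]]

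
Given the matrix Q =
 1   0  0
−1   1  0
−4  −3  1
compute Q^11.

Q = I + N where N = [[0, 0, 0], [−1, 0, 0], [−4, −3, 0]] is strictly lower-triangular, so N^3 = 0.
(I + N)^11 = I + 11·N + 55·N^2 = [[1, 0, 0], [−11, 1, 0], [121, −33, 1]].

[[1, 0, 0], [−11, 1, 0], [121, −33, 1]]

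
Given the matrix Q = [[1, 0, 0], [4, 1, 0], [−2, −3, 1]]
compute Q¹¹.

Q = I + N where N = [[0, 0, 0], [4, 0, 0], [−2, −3, 0]] is strictly lower-triangular, so N³ = 0.
(I + N)¹¹ = I + 11·N + 55·N² = [[1, 0, 0], [44, 1, 0], [−682, −33, 1]].

[[1, 0, 0], [44, 1, 0], [−682, −33, 1]]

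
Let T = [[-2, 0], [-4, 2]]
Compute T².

[[4, 0], [0, 4]]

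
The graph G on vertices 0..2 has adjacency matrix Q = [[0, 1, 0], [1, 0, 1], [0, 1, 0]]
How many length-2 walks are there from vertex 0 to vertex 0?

1

The number of length-2 walks from vertex 0 to vertex 0 is entry (0,0) of Q², where Q is the adjacency matrix.
Q² = [[1, 0, 1], [0, 2, 0], [1, 0, 1]]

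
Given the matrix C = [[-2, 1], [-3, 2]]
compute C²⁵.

C² = I (check: tr C = 0 and det C = -1), so C²⁵ = C since 25 is odd.

[[-2, 1], [-3, 2]]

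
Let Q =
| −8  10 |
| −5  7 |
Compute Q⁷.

tr Q = −1 and det Q = −6, so the characteristic polynomial is λ² − (−1)λ + (−6) with roots 2 and −3.
Eigenvectors give P = [[1, 2], [1, 1]] with P⁻¹ = [[−1, 2], [1, −1]], and Q = P·diag(2, −3)·P⁻¹.
Then Q⁷ = P·diag(128, −2187)·P⁻¹ = [[128, −4374], [128, −2187]] · [[−1, 2], [1, −1]] = [[−4502, 4630], [−2315, 2443]].

[[−4502, 4630], [−2315, 2443]]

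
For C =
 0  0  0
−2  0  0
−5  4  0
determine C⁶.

[[0, 0, 0], [0, 0, 0], [0, 0, 0]]

C is strictly triangular, hence nilpotent: C³ = 0, so C⁶ = 0.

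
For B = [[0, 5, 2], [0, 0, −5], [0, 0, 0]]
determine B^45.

[[0, 0, 0], [0, 0, 0], [0, 0, 0]]

B is strictly triangular, hence nilpotent: B^3 = 0, so B^45 = 0.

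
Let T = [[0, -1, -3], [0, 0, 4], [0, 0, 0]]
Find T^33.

T is strictly triangular, hence nilpotent: T^3 = 0, so T^33 = 0.

[[0, 0, 0], [0, 0, 0], [0, 0, 0]]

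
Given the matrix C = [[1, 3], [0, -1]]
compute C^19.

C² = I (check: tr C = 0 and det C = -1), so C^19 = C since 19 is odd.

[[1, 3], [0, -1]]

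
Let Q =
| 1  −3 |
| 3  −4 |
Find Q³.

[[19, −12], [12, −1]]

Q² = [[−8, 9], [−9, 7]]
Q³ = [[19, −12], [12, −1]]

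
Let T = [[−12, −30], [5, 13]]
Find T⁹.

[[−40902, −121170], [20195, 60073]]

tr T = 1 and det T = −6, so the characteristic polynomial is λ² − (1)λ + (−6) with roots 3 and −2.
Eigenvectors give P = [[−2, 3], [1, −1]] with P⁻¹ = [[1, 3], [1, 2]], and T = P·diag(3, −2)·P⁻¹.
Then T⁹ = P·diag(19683, −512)·P⁻¹ = [[−39366, −1536], [19683, 512]] · [[1, 3], [1, 2]] = [[−40902, −121170], [20195, 60073]].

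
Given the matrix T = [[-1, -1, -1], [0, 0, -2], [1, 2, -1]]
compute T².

[[0, -1, 4], [-2, -4, 2], [-2, -3, -4]]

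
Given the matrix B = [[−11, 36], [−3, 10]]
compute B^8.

tr B = −1 and det B = −2, so the characteristic polynomial is λ² − (−1)λ + (−2) with roots −2 and 1.
Eigenvectors give P = [[4, 3], [1, 1]] with P⁻¹ = [[1, −3], [−1, 4]], and B = P·diag(−2, 1)·P⁻¹.
Then B^8 = P·diag(256, 1)·P⁻¹ = [[1024, 3], [256, 1]] · [[1, −3], [−1, 4]] = [[1021, −3060], [255, −764]].

[[1021, −3060], [255, −764]]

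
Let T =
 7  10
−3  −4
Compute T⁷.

[[763, 1270], [−381, −634]]

tr T = 3 and det T = 2, so the characteristic polynomial is λ² − (3)λ + (2) with roots 1 and 2.
Eigenvectors give P = [[−5, −2], [3, 1]] with P⁻¹ = [[1, 2], [−3, −5]], and T = P·diag(1, 2)·P⁻¹.
Then T⁷ = P·diag(1, 128)·P⁻¹ = [[−5, −256], [3, 128]] · [[1, 2], [−3, −5]] = [[763, 1270], [−381, −634]].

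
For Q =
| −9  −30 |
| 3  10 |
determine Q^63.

[[−9, −30], [3, 10]]

Q² = Q (a projection; rank 1, trace 1), so Q^63 = Q.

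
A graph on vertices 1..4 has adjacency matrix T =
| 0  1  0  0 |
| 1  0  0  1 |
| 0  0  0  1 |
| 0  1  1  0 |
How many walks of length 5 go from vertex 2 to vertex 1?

The number of length-5 walks from vertex 2 to vertex 1 is entry (2,1) of T⁵, where T is the adjacency matrix.
T² = [[1, 0, 0, 1], [0, 2, 1, 0], [0, 1, 1, 0], [1, 0, 0, 2]]
T³ = [[0, 2, 1, 0], [2, 0, 0, 3], [1, 0, 0, 2], [0, 3, 2, 0]]
T⁴ = [[2, 0, 0, 3], [0, 5, 3, 0], [0, 3, 2, 0], [3, 0, 0, 5]]
T⁵ = [[0, 5, 3, 0], [5, 0, 0, 8], [3, 0, 0, 5], [0, 8, 5, 0]]

5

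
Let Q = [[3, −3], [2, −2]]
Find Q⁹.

Q² = Q (a projection; rank 1, trace 1), so Q⁹ = Q.

[[3, −3], [2, −2]]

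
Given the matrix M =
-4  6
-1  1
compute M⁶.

tr M = -3 and det M = 2, so the characteristic polynomial is λ² − (-3)λ + (2) with roots -1 and -2.
Eigenvectors give P = [[2, -3], [1, -1]] with P⁻¹ = [[-1, 3], [-1, 2]], and M = P·diag(-1, -2)·P⁻¹.
Then M⁶ = P·diag(1, 64)·P⁻¹ = [[2, -192], [1, -64]] · [[-1, 3], [-1, 2]] = [[190, -378], [63, -125]].

[[190, -378], [63, -125]]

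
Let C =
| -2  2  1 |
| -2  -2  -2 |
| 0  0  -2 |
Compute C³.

C² = [[0, -8, -8], [8, 0, 6], [0, 0, 4]]
C³ = [[16, 16, 32], [-16, 16, -4], [0, 0, -8]]

[[16, 16, 32], [-16, 16, -4], [0, 0, -8]]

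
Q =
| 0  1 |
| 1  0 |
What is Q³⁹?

Q² = I (check: tr Q = 0 and det Q = -1), so Q³⁹ = Q since 39 is odd.

[[0, 1], [1, 0]]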